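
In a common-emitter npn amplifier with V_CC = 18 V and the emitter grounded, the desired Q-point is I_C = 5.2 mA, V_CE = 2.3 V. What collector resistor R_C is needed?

R_C ≈ 3 kΩ

Collector loop: V_CC = I_C·R_C + V_CE.
R_C = (V_CC − V_CE)/I_C = (18 − 2.3)/5.2 = 3.02 kΩ.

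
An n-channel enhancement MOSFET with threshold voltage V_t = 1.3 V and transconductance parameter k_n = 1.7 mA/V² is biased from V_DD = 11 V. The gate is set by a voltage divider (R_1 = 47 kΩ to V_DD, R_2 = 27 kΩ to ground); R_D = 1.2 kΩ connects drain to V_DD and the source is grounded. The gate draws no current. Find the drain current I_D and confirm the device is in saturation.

I_D ≈ 6.3 mA

V_G = V_DD·R_2/(R_1+R_2) = 11×27/74 = 4.01 V. With the source grounded, V_GS = V_G = 4.01 V.
Assume saturation: I_D = (k_n/2)(V_GS − V_t)² = (1.7/2)×(4.01 − 1.3)² = 0.85×2.71² = 6.26 mA.
V_DS = V_DD − I_D·R_D = 11 − 6.26×1.2 = 3.49 V.
Saturation requires V_DS ≥ V_GS − V_t = 2.71 V; 3.49 ≥ 2.71 ✓.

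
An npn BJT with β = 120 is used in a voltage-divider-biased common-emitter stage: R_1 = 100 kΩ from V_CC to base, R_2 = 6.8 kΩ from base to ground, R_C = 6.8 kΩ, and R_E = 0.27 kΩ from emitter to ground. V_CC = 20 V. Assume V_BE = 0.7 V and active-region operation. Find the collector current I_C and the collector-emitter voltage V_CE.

I_C ≈ 1.8 mA, V_CE ≈ 7.5 V

Thevenize the base divider: V_Th = V_CC·R_2/(R_1+R_2) = 20×6.8/107 = 1.27 V, R_Th = R_1‖R_2 = 6.37 kΩ.
Base-emitter loop: V_Th = I_B·R_Th + V_BE + (β+1)I_B·R_E, so I_B = (1.27 − 0.7) / (6.37 + 121×0.27) = 0.0147 mA.
I_C = β·I_B = 120×0.0147 = 1.76 mA, and I_E = (β+1)I_B = 1.78 mA.
V_CE = V_CC − I_C·R_C − I_E·R_E = 20 − 1.76×6.8 − 1.78×0.27 = 7.53 V.
V_CE = 7.53 V > 0.2 V confirms active-region operation.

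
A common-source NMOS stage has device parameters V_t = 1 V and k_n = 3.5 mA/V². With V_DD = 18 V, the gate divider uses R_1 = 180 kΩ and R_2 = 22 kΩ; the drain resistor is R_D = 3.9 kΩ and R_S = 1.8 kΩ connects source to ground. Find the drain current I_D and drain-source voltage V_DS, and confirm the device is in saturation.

V_G = V_DD·R_2/(R_1+R_2) = 18×22/202 = 1.96 V.
Assume saturation: I_D = (k_n/2)(V_GS − V_t)² with V_GS = V_G − I_D·R_S = 1.96 − 1.8·I_D.
Substituting gives 5.67·I_D² − 7.05·I_D + 1.61 = 0, with roots I_D = 0.303 or 0.941 mA.
The root I_D = 0.941 mA gives V_GS = 0.267 V ≤ V_t, so take I_D = 0.303 mA.
Then V_GS = 1.42 V and V_DS = V_DD − I_D(R_D+R_S) = 18 − 0.303×5.7 = 16.3 V.
Saturation requires V_DS ≥ V_GS − V_t = 0.416 V; 16.3 ≥ 0.416 ✓.

I_D ≈ 0.3 mA, V_DS ≈ 16 V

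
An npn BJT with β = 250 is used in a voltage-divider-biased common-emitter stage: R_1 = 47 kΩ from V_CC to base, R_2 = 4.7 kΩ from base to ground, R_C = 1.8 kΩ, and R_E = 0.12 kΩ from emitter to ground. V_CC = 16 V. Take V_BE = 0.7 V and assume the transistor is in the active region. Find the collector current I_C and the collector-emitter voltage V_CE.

Thevenize the base divider: V_Th = V_CC·R_2/(R_1+R_2) = 16×4.7/51.7 = 1.45 V, R_Th = R_1‖R_2 = 4.27 kΩ.
Base-emitter loop: V_Th = I_B·R_Th + V_BE + (β+1)I_B·R_E, so I_B = (1.45 − 0.7) / (4.27 + 251×0.12) = 0.0219 mA.
I_C = β·I_B = 250×0.0219 = 5.48 mA, and I_E = (β+1)I_B = 5.51 mA.
V_CE = V_CC − I_C·R_C − I_E·R_E = 16 − 5.48×1.8 − 5.51×0.12 = 5.47 V.
V_CE = 5.47 V > 0.2 V confirms active-region operation.

I_C ≈ 5.5 mA, V_CE ≈ 5.5 V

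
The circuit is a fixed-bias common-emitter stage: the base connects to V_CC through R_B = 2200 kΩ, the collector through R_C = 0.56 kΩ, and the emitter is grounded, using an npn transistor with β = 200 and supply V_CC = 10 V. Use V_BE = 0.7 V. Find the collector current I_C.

I_C ≈ 0.85 mA

Base loop: V_CC = I_B·R_B + V_BE, so I_B = (10 − 0.7)/2200 kΩ = 0.00423 mA.
In the active region I_C = β·I_B = 200 × 0.00423 = 0.845 mA.
Collector loop: V_CE = V_CC − I_C·R_C = 10 − 0.845×0.56 = 9.53 V.
Since V_CE = 9.53 V > V_CE(sat) ≈ 0.2 V, the transistor is in the active region as assumed.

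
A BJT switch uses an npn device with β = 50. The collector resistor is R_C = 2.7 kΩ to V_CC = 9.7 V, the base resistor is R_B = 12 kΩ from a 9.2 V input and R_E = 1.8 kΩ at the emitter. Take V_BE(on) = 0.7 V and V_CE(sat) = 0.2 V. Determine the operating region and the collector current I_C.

saturation; I_C ≈ 2 mA

Assume active: I_B = (9.2 − 0.7)/(12 + 51×1.8) = 0.0819 mA, I_C = β·I_B = 4.09 mA.
Then V_CE = 9.7 − 4.09×2.7 − 4.18×1.8 = -8.87 V < 0.2 V — the active assumption fails.
Re-solve with V_CE = 0.2 V. KCL at the emitter: V_E/R_E = (V_BB−0.7−V_E)/R_B + (V_CC−0.2−V_E)/R_C, giving V_E = 4.19 V.
I_C = (V_CC − 0.2 − V_E)/R_C = (9.5 − 4.19)/2.7 = 1.97 mA.
Check: I_B = (8.5 − 4.19)/12 = 0.359 mA, and β·I_B = 18 mA > I_C, confirming saturation.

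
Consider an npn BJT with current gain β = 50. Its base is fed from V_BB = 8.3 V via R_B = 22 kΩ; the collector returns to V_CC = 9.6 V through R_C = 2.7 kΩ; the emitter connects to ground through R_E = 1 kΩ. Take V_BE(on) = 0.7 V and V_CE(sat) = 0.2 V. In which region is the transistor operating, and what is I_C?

Assume active: I_B = (8.3 − 0.7)/(22 + 51×1) = 0.104 mA, I_C = β·I_B = 5.21 mA.
Then V_CE = 9.6 − 5.21×2.7 − 5.31×1 = -9.76 V < 0.2 V — the active assumption fails.
Re-solve with V_CE = 0.2 V. KCL at the emitter: V_E/R_E = (V_BB−0.7−V_E)/R_B + (V_CC−0.2−V_E)/R_C, giving V_E = 2.7 V.
I_C = (V_CC − 0.2 − V_E)/R_C = (9.4 − 2.7)/2.7 = 2.48 mA.
Check: I_B = (7.6 − 2.7)/22 = 0.223 mA, and β·I_B = 11.1 mA > I_C, confirming saturation.

saturation; I_C ≈ 2.5 mA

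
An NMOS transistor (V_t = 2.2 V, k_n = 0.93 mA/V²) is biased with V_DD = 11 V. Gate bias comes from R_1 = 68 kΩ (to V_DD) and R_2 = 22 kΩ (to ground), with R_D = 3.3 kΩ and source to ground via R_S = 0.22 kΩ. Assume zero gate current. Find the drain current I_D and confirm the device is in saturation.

I_D ≈ 0.1 mA

V_G = V_DD·R_2/(R_1+R_2) = 11×22/90 = 2.69 V.
Assume saturation: I_D = (k_n/2)(V_GS − V_t)² with V_GS = V_G − I_D·R_S = 2.69 − 0.22·I_D.
Substituting gives 0.0225·I_D² − 1.1·I_D + 0.111 = 0, with roots I_D = 0.101 or 48.8 mA.
The root I_D = 48.8 mA gives V_GS = -8.04 V ≤ V_t, so take I_D = 0.101 mA.
Then V_GS = 2.67 V and V_DS = V_DD − I_D(R_D+R_S) = 11 − 0.101×3.52 = 10.6 V.
Saturation requires V_DS ≥ V_GS − V_t = 0.467 V; 10.6 ≥ 0.467 ✓.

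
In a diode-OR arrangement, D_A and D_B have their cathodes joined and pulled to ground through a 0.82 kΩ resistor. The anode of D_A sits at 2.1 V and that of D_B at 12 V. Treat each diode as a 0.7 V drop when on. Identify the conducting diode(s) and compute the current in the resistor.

Only D_B conducts; I_R ≈ 14 mA

Assume both conduct. Then node N would need to be at both 2.1−0.7 = 1.4 V and 12−0.7 = 11.3 V, which is impossible.
Assume only D_B conducts: V_N = 12 − 0.7 = 11.3 V, so I_R = 11.3/0.82 = 13.8 mA.
Check D_A: its anode-to-cathode voltage is 2.1 − 11.3 = -9.2 V < 0.7 V, so it is off. The assumption is consistent.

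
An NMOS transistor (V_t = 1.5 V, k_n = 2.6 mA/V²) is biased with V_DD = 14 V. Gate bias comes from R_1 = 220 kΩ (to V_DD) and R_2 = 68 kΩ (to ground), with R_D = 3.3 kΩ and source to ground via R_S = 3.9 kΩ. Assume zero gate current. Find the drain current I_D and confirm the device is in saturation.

V_G = V_DD·R_2/(R_1+R_2) = 14×68/288 = 3.31 V.
Assume saturation: I_D = (k_n/2)(V_GS − V_t)² with V_GS = V_G − I_D·R_S = 3.31 − 3.9·I_D.
Substituting gives 19.8·I_D² − 19.3·I_D + 4.24 = 0, with roots I_D = 0.333 or 0.643 mA.
The root I_D = 0.643 mA gives V_GS = 0.797 V ≤ V_t, so take I_D = 0.333 mA.
Then V_GS = 2.01 V and V_DS = V_DD − I_D(R_D+R_S) = 14 − 0.333×7.2 = 11.6 V.
Saturation requires V_DS ≥ V_GS − V_t = 0.506 V; 11.6 ≥ 0.506 ✓.

I_D ≈ 0.33 mA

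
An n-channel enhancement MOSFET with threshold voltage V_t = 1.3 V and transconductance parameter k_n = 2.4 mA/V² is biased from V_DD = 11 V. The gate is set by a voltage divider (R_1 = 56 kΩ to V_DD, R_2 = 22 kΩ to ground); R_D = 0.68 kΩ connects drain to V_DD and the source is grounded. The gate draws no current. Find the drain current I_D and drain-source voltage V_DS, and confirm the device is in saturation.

V_G = V_DD·R_2/(R_1+R_2) = 11×22/78 = 3.1 V. With the source grounded, V_GS = V_G = 3.1 V.
Assume saturation: I_D = (k_n/2)(V_GS − V_t)² = (2.4/2)×(3.1 − 1.3)² = 1.2×1.8² = 3.9 mA.
V_DS = V_DD − I_D·R_D = 11 − 3.9×0.68 = 8.35 V.
Saturation requires V_DS ≥ V_GS − V_t = 1.8 V; 8.35 ≥ 1.8 ✓.

I_D ≈ 3.9 mA, V_DS ≈ 8.3 V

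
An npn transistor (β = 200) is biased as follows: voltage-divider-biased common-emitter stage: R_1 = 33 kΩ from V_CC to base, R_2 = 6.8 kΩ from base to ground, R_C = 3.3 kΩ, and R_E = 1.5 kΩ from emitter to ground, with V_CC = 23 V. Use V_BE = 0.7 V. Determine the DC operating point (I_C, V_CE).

I_C ≈ 2.1 mA, V_CE ≈ 13 V

Thevenize the base divider: V_Th = V_CC·R_2/(R_1+R_2) = 23×6.8/39.8 = 3.93 V, R_Th = R_1‖R_2 = 5.64 kΩ.
Base-emitter loop: V_Th = I_B·R_Th + V_BE + (β+1)I_B·R_E, so I_B = (3.93 − 0.7) / (5.64 + 201×1.5) = 0.0105 mA.
I_C = β·I_B = 200×0.0105 = 2.1 mA, and I_E = (β+1)I_B = 2.11 mA.
V_CE = V_CC − I_C·R_C − I_E·R_E = 23 − 2.1×3.3 − 2.11×1.5 = 12.9 V.
V_CE = 12.9 V > 0.2 V confirms active-region operation.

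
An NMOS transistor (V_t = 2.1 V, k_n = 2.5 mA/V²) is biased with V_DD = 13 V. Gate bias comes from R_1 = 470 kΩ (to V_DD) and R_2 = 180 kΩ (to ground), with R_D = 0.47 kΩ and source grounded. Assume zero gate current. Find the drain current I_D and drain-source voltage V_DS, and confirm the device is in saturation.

V_G = V_DD·R_2/(R_1+R_2) = 13×180/650 = 3.6 V. With the source grounded, V_GS = V_G = 3.6 V.
Assume saturation: I_D = (k_n/2)(V_GS − V_t)² = (2.5/2)×(3.6 − 2.1)² = 1.25×1.5² = 2.81 mA.
V_DS = V_DD − I_D·R_D = 13 − 2.81×0.47 = 11.7 V.
Saturation requires V_DS ≥ V_GS − V_t = 1.5 V; 11.7 ≥ 1.5 ✓.

I_D ≈ 2.8 mA, V_DS ≈ 12 V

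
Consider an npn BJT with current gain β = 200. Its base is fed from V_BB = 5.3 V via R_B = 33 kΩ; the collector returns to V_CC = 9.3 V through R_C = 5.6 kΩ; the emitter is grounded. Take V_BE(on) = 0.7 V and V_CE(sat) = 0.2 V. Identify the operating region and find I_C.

Assume active: I_B = (5.3 − 0.7)/33 = 0.139 mA, giving I_C = β·I_B = 27.9 mA.
But then V_CE = 9.3 − 27.9×5.6 = -147 V < V_CE(sat) = 0.2 V — impossible in the active region.
So the transistor is saturated. With V_CE = 0.2 V, I_C = (V_CC − 0.2)/R_C = 9.1/5.6 = 1.63 mA.
Check: β·I_B = 27.9 mA > I_C = 1.63 mA, confirming saturation.

saturation; I_C ≈ 1.6 mA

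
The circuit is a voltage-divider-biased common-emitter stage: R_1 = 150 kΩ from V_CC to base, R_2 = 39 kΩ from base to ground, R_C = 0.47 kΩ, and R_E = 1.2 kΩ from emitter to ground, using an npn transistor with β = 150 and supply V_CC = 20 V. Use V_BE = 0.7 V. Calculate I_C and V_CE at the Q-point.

Thevenize the base divider: V_Th = V_CC·R_2/(R_1+R_2) = 20×39/189 = 4.13 V, R_Th = R_1‖R_2 = 31 kΩ.
Base-emitter loop: V_Th = I_B·R_Th + V_BE + (β+1)I_B·R_E, so I_B = (4.13 − 0.7) / (31 + 151×1.2) = 0.0162 mA.
I_C = β·I_B = 150×0.0162 = 2.42 mA, and I_E = (β+1)I_B = 2.44 mA.
V_CE = V_CC − I_C·R_C − I_E·R_E = 20 − 2.42×0.47 − 2.44×1.2 = 15.9 V.
V_CE = 15.9 V > 0.2 V confirms active-region operation.

I_C ≈ 2.4 mA, V_CE ≈ 16 V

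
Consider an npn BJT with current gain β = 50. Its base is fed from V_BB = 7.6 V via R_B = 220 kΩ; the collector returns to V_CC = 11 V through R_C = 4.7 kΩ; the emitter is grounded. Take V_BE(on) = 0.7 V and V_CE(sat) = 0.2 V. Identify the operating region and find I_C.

Assume active. Base-emitter loop: I_B = (V_BB − V_BE)/R_B = (7.6 − 0.7)/220 = 0.0314 mA.
I_C = β·I_B = 50×0.0314 = 1.57 mA.
V_CE = V_CC − I_C·R_C = 11 − 1.57×4.7 = 3.63 V > V_CE(sat), so the active-region assumption holds.

active; I_C ≈ 1.6 mA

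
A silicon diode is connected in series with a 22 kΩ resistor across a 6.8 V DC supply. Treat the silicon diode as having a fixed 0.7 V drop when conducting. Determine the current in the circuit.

KVL around the loop: 6.8 = V_D + I·R = 0.7 + I × 22 kΩ.
So I = (6.8 − 0.7) / 22 kΩ = 6.1 / 22 = 0.277 mA.

I ≈ 0.28 mA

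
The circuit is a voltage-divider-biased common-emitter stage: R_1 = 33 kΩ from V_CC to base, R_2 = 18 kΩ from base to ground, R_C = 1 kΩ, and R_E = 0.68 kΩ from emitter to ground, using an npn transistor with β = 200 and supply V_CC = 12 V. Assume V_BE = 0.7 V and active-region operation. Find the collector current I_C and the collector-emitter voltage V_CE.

I_C ≈ 4.8 mA, V_CE ≈ 4 V

Thevenize the base divider: V_Th = V_CC·R_2/(R_1+R_2) = 12×18/51 = 4.24 V, R_Th = R_1‖R_2 = 11.6 kΩ.
Base-emitter loop: V_Th = I_B·R_Th + V_BE + (β+1)I_B·R_E, so I_B = (4.24 − 0.7) / (11.6 + 201×0.68) = 0.0238 mA.
I_C = β·I_B = 200×0.0238 = 4.77 mA, and I_E = (β+1)I_B = 4.79 mA.
V_CE = V_CC − I_C·R_C − I_E·R_E = 12 − 4.77×1 − 4.79×0.68 = 3.98 V.
V_CE = 3.98 V > 0.2 V confirms active-region operation.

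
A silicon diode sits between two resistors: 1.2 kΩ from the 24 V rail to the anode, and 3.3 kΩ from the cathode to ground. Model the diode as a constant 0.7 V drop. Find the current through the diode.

The two resistors are in series with the diode, so KVL gives 24 = I·1.2 + 0.7 + I·3.3.
I = (24 − 0.7) / (1.2 + 3.3) kΩ = 23.3 / 4.5 = 5.18 mA.

I ≈ 5.2 mA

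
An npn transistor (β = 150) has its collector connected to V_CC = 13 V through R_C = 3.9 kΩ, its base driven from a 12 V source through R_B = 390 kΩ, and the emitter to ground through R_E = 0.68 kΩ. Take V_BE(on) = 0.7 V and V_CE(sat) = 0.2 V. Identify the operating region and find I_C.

saturation; I_C ≈ 2.8 mA

Assume active: I_B = (12 − 0.7)/(390 + 151×0.68) = 0.0229 mA, I_C = β·I_B = 3.44 mA.
Then V_CE = 13 − 3.44×3.9 − 3.46×0.68 = -2.77 V < 0.2 V — the active assumption fails.
Re-solve with V_CE = 0.2 V. KCL at the emitter: V_E/R_E = (V_BB−0.7−V_E)/R_B + (V_CC−0.2−V_E)/R_C, giving V_E = 1.91 V.
I_C = (V_CC − 0.2 − V_E)/R_C = (12.8 − 1.91)/3.9 = 2.79 mA.
Check: I_B = (11.3 − 1.91)/390 = 0.0241 mA, and β·I_B = 3.61 mA > I_C, confirming saturation.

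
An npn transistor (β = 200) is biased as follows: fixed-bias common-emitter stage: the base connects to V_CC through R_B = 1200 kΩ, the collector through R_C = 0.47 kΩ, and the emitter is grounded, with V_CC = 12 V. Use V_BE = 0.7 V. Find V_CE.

V_CE ≈ 11 V

Base loop: V_CC = I_B·R_B + V_BE, so I_B = (12 − 0.7)/1200 kΩ = 0.00942 mA.
In the active region I_C = β·I_B = 200 × 0.00942 = 1.88 mA.
Collector loop: V_CE = V_CC − I_C·R_C = 12 − 1.88×0.47 = 11.1 V.
Since V_CE = 11.1 V > V_CE(sat) ≈ 0.2 V, the transistor is in the active region as assumed.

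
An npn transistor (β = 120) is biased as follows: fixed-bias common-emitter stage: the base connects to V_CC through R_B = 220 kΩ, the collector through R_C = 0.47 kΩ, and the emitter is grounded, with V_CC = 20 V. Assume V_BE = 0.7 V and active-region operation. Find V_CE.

Base loop: V_CC = I_B·R_B + V_BE, so I_B = (20 − 0.7)/220 kΩ = 0.0877 mA.
In the active region I_C = β·I_B = 120 × 0.0877 = 10.5 mA.
Collector loop: V_CE = V_CC − I_C·R_C = 20 − 10.5×0.47 = 15.1 V.
Since V_CE = 15.1 V > V_CE(sat) ≈ 0.2 V, the transistor is in the active region as assumed.

V_CE ≈ 15 V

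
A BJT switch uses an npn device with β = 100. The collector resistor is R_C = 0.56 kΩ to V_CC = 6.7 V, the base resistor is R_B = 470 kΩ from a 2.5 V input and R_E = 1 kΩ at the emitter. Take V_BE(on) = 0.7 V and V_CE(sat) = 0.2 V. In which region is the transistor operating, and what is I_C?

active; I_C ≈ 0.32 mA

Assume active. Base-emitter loop: I_B = (V_BB − V_BE)/(R_B + (β+1)R_E) = (2.5 − 0.7)/(470 + 101×1) = 0.00315 mA.
I_C = β·I_B = 100×0.00315 = 0.315 mA.
V_CE = V_CC − I_C·R_C − I_E·R_E = 6.7 − 0.315×0.56 − 0.318×1 = 6.21 V > V_CE(sat), so the active-region assumption holds.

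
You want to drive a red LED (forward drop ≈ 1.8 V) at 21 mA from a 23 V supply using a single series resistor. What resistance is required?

The resistor drops V_S − V_D = 23 − 1.8 = 21.2 V at 21 mA.
R = 21.2 V / 21 mA = 1.01 kΩ.

R ≈ 1 kΩ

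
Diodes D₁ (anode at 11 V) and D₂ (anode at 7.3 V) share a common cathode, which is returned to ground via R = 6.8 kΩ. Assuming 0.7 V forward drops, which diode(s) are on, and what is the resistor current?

Assume both conduct. Then node N would need to be at both 11−0.7 = 10.3 V and 7.3−0.7 = 6.6 V, which is impossible.
Assume only D₁ conducts: V_N = 11 − 0.7 = 10.3 V, so I_R = 10.3/6.8 = 1.51 mA.
Check D₂: its anode-to-cathode voltage is 7.3 − 10.3 = -3 V < 0.7 V, so it is off. The assumption is consistent.

Only D₁ conducts; I_R ≈ 1.5 mA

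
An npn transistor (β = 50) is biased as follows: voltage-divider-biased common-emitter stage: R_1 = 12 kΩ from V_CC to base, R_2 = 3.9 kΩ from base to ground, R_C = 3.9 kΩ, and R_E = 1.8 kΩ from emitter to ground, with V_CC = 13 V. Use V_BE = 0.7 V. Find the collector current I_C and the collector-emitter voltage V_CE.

Thevenize the base divider: V_Th = V_CC·R_2/(R_1+R_2) = 13×3.9/15.9 = 3.19 V, R_Th = R_1‖R_2 = 2.94 kΩ.
Base-emitter loop: V_Th = I_B·R_Th + V_BE + (β+1)I_B·R_E, so I_B = (3.19 − 0.7) / (2.94 + 51×1.8) = 0.0263 mA.
I_C = β·I_B = 50×0.0263 = 1.31 mA, and I_E = (β+1)I_B = 1.34 mA.
V_CE = V_CC − I_C·R_C − I_E·R_E = 13 − 1.31×3.9 − 1.34×1.8 = 5.47 V.
V_CE = 5.47 V > 0.2 V confirms active-region operation.

I_C ≈ 1.3 mA, V_CE ≈ 5.5 V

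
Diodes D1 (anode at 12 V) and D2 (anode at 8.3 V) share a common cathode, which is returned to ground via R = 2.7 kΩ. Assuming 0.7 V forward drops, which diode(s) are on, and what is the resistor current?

Only D1 conducts; I_R ≈ 4.2 mA

Assume both conduct. Then node N would need to be at both 12−0.7 = 11.3 V and 8.3−0.7 = 7.6 V, which is impossible.
Assume only D1 conducts: V_N = 12 − 0.7 = 11.3 V, so I_R = 11.3/2.7 = 4.19 mA.
Check D2: its anode-to-cathode voltage is 8.3 − 11.3 = -3 V < 0.7 V, so it is off. The assumption is consistent.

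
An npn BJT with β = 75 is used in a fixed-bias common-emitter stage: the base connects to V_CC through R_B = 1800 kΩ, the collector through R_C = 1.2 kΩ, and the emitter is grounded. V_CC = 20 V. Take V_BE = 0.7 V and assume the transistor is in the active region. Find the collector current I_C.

I_C ≈ 0.8 mA

Base loop: V_CC = I_B·R_B + V_BE, so I_B = (20 − 0.7)/1800 kΩ = 0.0107 mA.
In the active region I_C = β·I_B = 75 × 0.0107 = 0.804 mA.
Collector loop: V_CE = V_CC − I_C·R_C = 20 − 0.804×1.2 = 19 V.
Since V_CE = 19 V > V_CE(sat) ≈ 0.2 V, the transistor is in the active region as assumed.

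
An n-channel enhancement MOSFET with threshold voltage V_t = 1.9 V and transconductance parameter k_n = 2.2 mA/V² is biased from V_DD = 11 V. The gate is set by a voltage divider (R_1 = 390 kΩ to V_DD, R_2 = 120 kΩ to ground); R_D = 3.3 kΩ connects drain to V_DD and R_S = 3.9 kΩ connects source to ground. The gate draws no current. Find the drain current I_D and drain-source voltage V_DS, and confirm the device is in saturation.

V_G = V_DD·R_2/(R_1+R_2) = 11×120/510 = 2.59 V.
Assume saturation: I_D = (k_n/2)(V_GS − V_t)² with V_GS = V_G − I_D·R_S = 2.59 − 3.9·I_D.
Substituting gives 16.7·I_D² − 6.91·I_D + 0.521 = 0, with roots I_D = 0.0994 or 0.313 mA.
The root I_D = 0.313 mA gives V_GS = 1.37 V ≤ V_t, so take I_D = 0.0994 mA.
Then V_GS = 2.2 V and V_DS = V_DD − I_D(R_D+R_S) = 11 − 0.0994×7.2 = 10.3 V.
Saturation requires V_DS ≥ V_GS − V_t = 0.301 V; 10.3 ≥ 0.301 ✓.

I_D ≈ 0.099 mA, V_DS ≈ 10 V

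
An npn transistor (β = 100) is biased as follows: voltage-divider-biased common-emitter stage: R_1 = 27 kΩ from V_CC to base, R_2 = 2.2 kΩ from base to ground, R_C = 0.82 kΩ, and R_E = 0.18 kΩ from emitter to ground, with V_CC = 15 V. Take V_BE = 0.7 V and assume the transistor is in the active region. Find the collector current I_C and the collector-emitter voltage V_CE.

Thevenize the base divider: V_Th = V_CC·R_2/(R_1+R_2) = 15×2.2/29.2 = 1.13 V, R_Th = R_1‖R_2 = 2.03 kΩ.
Base-emitter loop: V_Th = I_B·R_Th + V_BE + (β+1)I_B·R_E, so I_B = (1.13 − 0.7) / (2.03 + 101×0.18) = 0.0213 mA.
I_C = β·I_B = 100×0.0213 = 2.13 mA, and I_E = (β+1)I_B = 2.15 mA.
V_CE = V_CC − I_C·R_C − I_E·R_E = 15 − 2.13×0.82 − 2.15×0.18 = 12.9 V.
V_CE = 12.9 V > 0.2 V confirms active-region operation.

I_C ≈ 2.1 mA, V_CE ≈ 13 V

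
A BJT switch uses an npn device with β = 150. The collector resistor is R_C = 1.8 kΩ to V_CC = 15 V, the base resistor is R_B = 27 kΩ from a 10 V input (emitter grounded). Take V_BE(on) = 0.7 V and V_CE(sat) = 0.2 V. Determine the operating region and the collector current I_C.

Assume active: I_B = (10 − 0.7)/27 = 0.344 mA, giving I_C = β·I_B = 51.7 mA.
But then V_CE = 15 − 51.7×1.8 = -78 V < V_CE(sat) = 0.2 V — impossible in the active region.
So the transistor is saturated. With V_CE = 0.2 V, I_C = (V_CC − 0.2)/R_C = 14.8/1.8 = 8.22 mA.
Check: β·I_B = 51.7 mA > I_C = 8.22 mA, confirming saturation.

saturation; I_C ≈ 8.2 mA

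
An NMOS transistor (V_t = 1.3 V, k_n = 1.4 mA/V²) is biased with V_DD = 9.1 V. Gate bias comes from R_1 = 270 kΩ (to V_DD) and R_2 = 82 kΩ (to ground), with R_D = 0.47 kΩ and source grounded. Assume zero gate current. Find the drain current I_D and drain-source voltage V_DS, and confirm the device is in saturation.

V_G = V_DD·R_2/(R_1+R_2) = 9.1×82/352 = 2.12 V. With the source grounded, V_GS = V_G = 2.12 V.
Assume saturation: I_D = (k_n/2)(V_GS − V_t)² = (1.4/2)×(2.12 − 1.3)² = 0.7×0.82² = 0.471 mA.
V_DS = V_DD − I_D·R_D = 9.1 − 0.471×0.47 = 8.88 V.
Saturation requires V_DS ≥ V_GS − V_t = 0.82 V; 8.88 ≥ 0.82 ✓.

I_D ≈ 0.47 mA, V_DS ≈ 8.9 V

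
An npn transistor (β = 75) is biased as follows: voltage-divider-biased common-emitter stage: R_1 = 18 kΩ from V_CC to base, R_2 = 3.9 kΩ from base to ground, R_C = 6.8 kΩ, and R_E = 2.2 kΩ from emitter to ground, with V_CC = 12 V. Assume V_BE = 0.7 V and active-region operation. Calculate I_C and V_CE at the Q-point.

Thevenize the base divider: V_Th = V_CC·R_2/(R_1+R_2) = 12×3.9/21.9 = 2.14 V, R_Th = R_1‖R_2 = 3.21 kΩ.
Base-emitter loop: V_Th = I_B·R_Th + V_BE + (β+1)I_B·R_E, so I_B = (2.14 − 0.7) / (3.21 + 76×2.2) = 0.00843 mA.
I_C = β·I_B = 75×0.00843 = 0.632 mA, and I_E = (β+1)I_B = 0.641 mA.
V_CE = V_CC − I_C·R_C − I_E·R_E = 12 − 0.632×6.8 − 0.641×2.2 = 6.29 V.
V_CE = 6.29 V > 0.2 V confirms active-region operation.

I_C ≈ 0.63 mA, V_CE ≈ 6.3 V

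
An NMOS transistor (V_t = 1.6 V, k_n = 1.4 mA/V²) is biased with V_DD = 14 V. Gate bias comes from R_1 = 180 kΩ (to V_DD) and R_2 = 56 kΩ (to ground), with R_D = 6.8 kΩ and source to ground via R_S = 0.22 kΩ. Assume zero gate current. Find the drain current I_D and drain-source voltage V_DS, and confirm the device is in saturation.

I_D ≈ 1.4 mA, V_DS ≈ 4.2 V

V_G = V_DD·R_2/(R_1+R_2) = 14×56/236 = 3.32 V.
Assume saturation: I_D = (k_n/2)(V_GS − V_t)² with V_GS = V_G − I_D·R_S = 3.32 − 0.22·I_D.
Substituting gives 0.0339·I_D² − 1.53·I_D + 2.08 = 0, with roots I_D = 1.4 or 43.8 mA.
The root I_D = 43.8 mA gives V_GS = -6.31 V ≤ V_t, so take I_D = 1.4 mA.
Then V_GS = 3.01 V and V_DS = V_DD − I_D(R_D+R_S) = 14 − 1.4×7.02 = 4.17 V.
Saturation requires V_DS ≥ V_GS − V_t = 1.41 V; 4.17 ≥ 1.41 ✓.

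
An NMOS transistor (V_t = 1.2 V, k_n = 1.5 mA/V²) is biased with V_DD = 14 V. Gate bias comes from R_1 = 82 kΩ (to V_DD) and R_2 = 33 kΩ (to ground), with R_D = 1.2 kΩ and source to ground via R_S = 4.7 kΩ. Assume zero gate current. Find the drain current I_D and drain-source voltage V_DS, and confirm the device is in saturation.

V_G = V_DD·R_2/(R_1+R_2) = 14×33/115 = 4.02 V.
Assume saturation: I_D = (k_n/2)(V_GS − V_t)² with V_GS = V_G − I_D·R_S = 4.02 − 4.7·I_D.
Substituting gives 16.6·I_D² − 20.9·I_D + 5.95 = 0, with roots I_D = 0.437 or 0.822 mA.
The root I_D = 0.822 mA gives V_GS = 0.153 V ≤ V_t, so take I_D = 0.437 mA.
Then V_GS = 1.96 V and V_DS = V_DD − I_D(R_D+R_S) = 14 − 0.437×5.9 = 11.4 V.
Saturation requires V_DS ≥ V_GS − V_t = 0.763 V; 11.4 ≥ 0.763 ✓.

I_D ≈ 0.44 mA, V_DS ≈ 11 V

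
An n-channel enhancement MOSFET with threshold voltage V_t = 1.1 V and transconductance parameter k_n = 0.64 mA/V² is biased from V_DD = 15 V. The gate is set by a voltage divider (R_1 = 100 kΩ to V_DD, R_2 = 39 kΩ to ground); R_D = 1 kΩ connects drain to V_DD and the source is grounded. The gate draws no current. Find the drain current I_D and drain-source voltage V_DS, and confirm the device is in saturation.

V_G = V_DD·R_2/(R_1+R_2) = 15×39/139 = 4.21 V. With the source grounded, V_GS = V_G = 4.21 V.
Assume saturation: I_D = (k_n/2)(V_GS − V_t)² = (0.64/2)×(4.21 − 1.1)² = 0.32×3.11² = 3.09 mA.
V_DS = V_DD − I_D·R_D = 15 − 3.09×1 = 11.9 V.
Saturation requires V_DS ≥ V_GS − V_t = 3.11 V; 11.9 ≥ 3.11 ✓.

I_D ≈ 3.1 mA, V_DS ≈ 12 V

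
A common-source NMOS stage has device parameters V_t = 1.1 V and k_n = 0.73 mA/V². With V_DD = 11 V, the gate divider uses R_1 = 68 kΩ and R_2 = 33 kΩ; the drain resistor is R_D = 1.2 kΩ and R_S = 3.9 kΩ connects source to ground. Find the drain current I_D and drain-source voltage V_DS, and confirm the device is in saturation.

I_D ≈ 0.38 mA, V_DS ≈ 9.1 V

V_G = V_DD·R_2/(R_1+R_2) = 11×33/101 = 3.59 V.
Assume saturation: I_D = (k_n/2)(V_GS − V_t)² with V_GS = V_G − I_D·R_S = 3.59 − 3.9·I_D.
Substituting gives 5.55·I_D² − 8.1·I_D + 2.27 = 0, with roots I_D = 0.378 or 1.08 mA.
The root I_D = 1.08 mA gives V_GS = -0.621 V ≤ V_t, so take I_D = 0.378 mA.
Then V_GS = 2.12 V and V_DS = V_DD − I_D(R_D+R_S) = 11 − 0.378×5.1 = 9.07 V.
Saturation requires V_DS ≥ V_GS − V_t = 1.02 V; 9.07 ≥ 1.02 ✓.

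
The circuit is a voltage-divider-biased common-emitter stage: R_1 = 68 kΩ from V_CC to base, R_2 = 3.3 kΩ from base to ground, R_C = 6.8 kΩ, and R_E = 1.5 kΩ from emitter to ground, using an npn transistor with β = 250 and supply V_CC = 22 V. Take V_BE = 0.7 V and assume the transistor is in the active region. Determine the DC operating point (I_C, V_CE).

I_C ≈ 0.21 mA, V_CE ≈ 20 V

Thevenize the base divider: V_Th = V_CC·R_2/(R_1+R_2) = 22×3.3/71.3 = 1.02 V, R_Th = R_1‖R_2 = 3.15 kΩ.
Base-emitter loop: V_Th = I_B·R_Th + V_BE + (β+1)I_B·R_E, so I_B = (1.02 − 0.7) / (3.15 + 251×1.5) = 0.000838 mA.
I_C = β·I_B = 250×0.000838 = 0.21 mA, and I_E = (β+1)I_B = 0.21 mA.
V_CE = V_CC − I_C·R_C − I_E·R_E = 22 − 0.21×6.8 − 0.21×1.5 = 20.3 V.
V_CE = 20.3 V > 0.2 V confirms active-region operation.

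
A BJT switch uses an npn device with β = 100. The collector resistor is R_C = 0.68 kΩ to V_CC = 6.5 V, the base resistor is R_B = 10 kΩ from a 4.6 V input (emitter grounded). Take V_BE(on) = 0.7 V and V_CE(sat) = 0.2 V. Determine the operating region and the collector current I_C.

Assume active: I_B = (4.6 − 0.7)/10 = 0.39 mA, giving I_C = β·I_B = 39 mA.
But then V_CE = 6.5 − 39×0.68 = -20 V < V_CE(sat) = 0.2 V — impossible in the active region.
So the transistor is saturated. With V_CE = 0.2 V, I_C = (V_CC − 0.2)/R_C = 6.3/0.68 = 9.26 mA.
Check: β·I_B = 39 mA > I_C = 9.26 mA, confirming saturation.

saturation; I_C ≈ 9.3 mA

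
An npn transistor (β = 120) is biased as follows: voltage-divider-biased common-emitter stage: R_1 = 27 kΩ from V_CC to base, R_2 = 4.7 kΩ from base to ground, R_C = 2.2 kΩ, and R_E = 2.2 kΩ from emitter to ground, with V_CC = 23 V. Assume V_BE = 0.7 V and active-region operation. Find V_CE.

Thevenize the base divider: V_Th = V_CC·R_2/(R_1+R_2) = 23×4.7/31.7 = 3.41 V, R_Th = R_1‖R_2 = 4 kΩ.
Base-emitter loop: V_Th = I_B·R_Th + V_BE + (β+1)I_B·R_E, so I_B = (3.41 − 0.7) / (4 + 121×2.2) = 0.01 mA.
I_C = β·I_B = 120×0.01 = 1.2 mA, and I_E = (β+1)I_B = 1.21 mA.
V_CE = V_CC − I_C·R_C − I_E·R_E = 23 − 1.2×2.2 − 1.21×2.2 = 17.7 V.
V_CE = 17.7 V > 0.2 V confirms active-region operation.

V_CE ≈ 18 V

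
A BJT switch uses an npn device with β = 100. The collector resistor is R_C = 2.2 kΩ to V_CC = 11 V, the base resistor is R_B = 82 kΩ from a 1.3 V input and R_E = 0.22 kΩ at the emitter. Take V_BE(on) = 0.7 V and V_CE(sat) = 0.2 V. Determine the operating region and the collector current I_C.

Assume active. Base-emitter loop: I_B = (V_BB − V_BE)/(R_B + (β+1)R_E) = (1.3 − 0.7)/(82 + 101×0.22) = 0.00576 mA.
I_C = β·I_B = 100×0.00576 = 0.576 mA.
V_CE = V_CC − I_C·R_C − I_E·R_E = 11 − 0.576×2.2 − 0.581×0.22 = 9.61 V > V_CE(sat), so the active-region assumption holds.

active; I_C ≈ 0.58 mA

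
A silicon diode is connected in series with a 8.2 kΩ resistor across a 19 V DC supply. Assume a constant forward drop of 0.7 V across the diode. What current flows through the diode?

I ≈ 2.2 mA

KVL around the loop: 19 = V_D + I·R = 0.7 + I × 8.2 kΩ.
So I = (19 − 0.7) / 8.2 kΩ = 18.3 / 8.2 = 2.23 mA.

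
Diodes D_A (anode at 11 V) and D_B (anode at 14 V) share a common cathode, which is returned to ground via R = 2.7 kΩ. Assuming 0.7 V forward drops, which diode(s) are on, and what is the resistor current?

Only D_B conducts; I_R ≈ 4.9 mA

Assume both conduct. Then node N would need to be at both 11−0.7 = 10.3 V and 14−0.7 = 13.3 V, which is impossible.
Assume only D_B conducts: V_N = 14 − 0.7 = 13.3 V, so I_R = 13.3/2.7 = 4.93 mA.
Check D_A: its anode-to-cathode voltage is 11 − 13.3 = -2.3 V < 0.7 V, so it is off. The assumption is consistent.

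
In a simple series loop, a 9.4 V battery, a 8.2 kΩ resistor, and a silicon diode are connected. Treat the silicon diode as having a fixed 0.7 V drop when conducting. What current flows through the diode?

I ≈ 1.1 mA

KVL around the loop: 9.4 = V_D + I·R = 0.7 + I × 8.2 kΩ.
So I = (9.4 − 0.7) / 8.2 kΩ = 8.7 / 8.2 = 1.06 mA.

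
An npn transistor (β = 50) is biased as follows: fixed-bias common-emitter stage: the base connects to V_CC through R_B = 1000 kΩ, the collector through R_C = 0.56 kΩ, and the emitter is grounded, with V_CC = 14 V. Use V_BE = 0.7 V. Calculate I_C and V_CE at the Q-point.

Base loop: V_CC = I_B·R_B + V_BE, so I_B = (14 − 0.7)/1000 kΩ = 0.0133 mA.
In the active region I_C = β·I_B = 50 × 0.0133 = 0.665 mA.
Collector loop: V_CE = V_CC − I_C·R_C = 14 − 0.665×0.56 = 13.6 V.
Since V_CE = 13.6 V > V_CE(sat) ≈ 0.2 V, the transistor is in the active region as assumed.

I_C ≈ 0.67 mA, V_CE ≈ 14 V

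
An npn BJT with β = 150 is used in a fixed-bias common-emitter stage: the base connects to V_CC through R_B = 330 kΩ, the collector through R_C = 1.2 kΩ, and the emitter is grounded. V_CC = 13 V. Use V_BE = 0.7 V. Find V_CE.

V_CE ≈ 6.3 V

Base loop: V_CC = I_B·R_B + V_BE, so I_B = (13 − 0.7)/330 kΩ = 0.0373 mA.
In the active region I_C = β·I_B = 150 × 0.0373 = 5.59 mA.
Collector loop: V_CE = V_CC − I_C·R_C = 13 − 5.59×1.2 = 6.29 V.
Since V_CE = 6.29 V > V_CE(sat) ≈ 0.2 V, the transistor is in the active region as assumed.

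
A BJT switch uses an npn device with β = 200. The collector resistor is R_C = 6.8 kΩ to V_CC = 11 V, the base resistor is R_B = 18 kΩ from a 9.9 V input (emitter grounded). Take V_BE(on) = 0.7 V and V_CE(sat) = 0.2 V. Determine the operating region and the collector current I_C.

Assume active: I_B = (9.9 − 0.7)/18 = 0.511 mA, giving I_C = β·I_B = 102 mA.
But then V_CE = 11 − 102×6.8 = -684 V < V_CE(sat) = 0.2 V — impossible in the active region.
So the transistor is saturated. With V_CE = 0.2 V, I_C = (V_CC − 0.2)/R_C = 10.8/6.8 = 1.59 mA.
Check: β·I_B = 102 mA > I_C = 1.59 mA, confirming saturation.

saturation; I_C ≈ 1.6 mA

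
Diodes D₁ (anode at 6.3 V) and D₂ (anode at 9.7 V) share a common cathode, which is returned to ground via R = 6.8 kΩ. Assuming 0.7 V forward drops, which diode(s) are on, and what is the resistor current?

Assume both conduct. Then node N would need to be at both 6.3−0.7 = 5.6 V and 9.7−0.7 = 9 V, which is impossible.
Assume only D₂ conducts: V_N = 9.7 − 0.7 = 9 V, so I_R = 9/6.8 = 1.32 mA.
Check D₁: its anode-to-cathode voltage is 6.3 − 9 = -2.7 V < 0.7 V, so it is off. The assumption is consistent.

Only D₂ conducts; I_R ≈ 1.3 mA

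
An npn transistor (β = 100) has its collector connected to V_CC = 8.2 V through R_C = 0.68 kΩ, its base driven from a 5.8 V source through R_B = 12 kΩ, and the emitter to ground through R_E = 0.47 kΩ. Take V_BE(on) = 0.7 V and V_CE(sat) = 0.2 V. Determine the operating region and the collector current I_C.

Assume active: I_B = (5.8 − 0.7)/(12 + 101×0.47) = 0.0858 mA, I_C = β·I_B = 8.58 mA.
Then V_CE = 8.2 − 8.58×0.68 − 8.66×0.47 = -1.7 V < 0.2 V — the active assumption fails.
Re-solve with V_CE = 0.2 V. KCL at the emitter: V_E/R_E = (V_BB−0.7−V_E)/R_B + (V_CC−0.2−V_E)/R_C, giving V_E = 3.31 V.
I_C = (V_CC − 0.2 − V_E)/R_C = (8 − 3.31)/0.68 = 6.9 mA.
Check: I_B = (5.1 − 3.31)/12 = 0.149 mA, and β·I_B = 14.9 mA > I_C, confirming saturation.

saturation; I_C ≈ 6.9 mA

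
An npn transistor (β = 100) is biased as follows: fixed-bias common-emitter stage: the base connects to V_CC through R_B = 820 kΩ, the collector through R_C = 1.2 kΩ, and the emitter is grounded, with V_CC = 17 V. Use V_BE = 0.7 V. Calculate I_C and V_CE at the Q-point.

Base loop: V_CC = I_B·R_B + V_BE, so I_B = (17 − 0.7)/820 kΩ = 0.0199 mA.
In the active region I_C = β·I_B = 100 × 0.0199 = 1.99 mA.
Collector loop: V_CE = V_CC − I_C·R_C = 17 − 1.99×1.2 = 14.6 V.
Since V_CE = 14.6 V > V_CE(sat) ≈ 0.2 V, the transistor is in the active region as assumed.

I_C ≈ 2 mA, V_CE ≈ 15 V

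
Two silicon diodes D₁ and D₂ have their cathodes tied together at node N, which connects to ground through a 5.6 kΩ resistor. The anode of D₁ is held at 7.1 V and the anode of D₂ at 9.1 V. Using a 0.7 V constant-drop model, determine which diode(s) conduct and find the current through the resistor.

Only D₂ conducts; I_R ≈ 1.5 mA

Assume both conduct. Then node N would need to be at both 7.1−0.7 = 6.4 V and 9.1−0.7 = 8.4 V, which is impossible.
Assume only D₂ conducts: V_N = 9.1 − 0.7 = 8.4 V, so I_R = 8.4/5.6 = 1.5 mA.
Check D₁: its anode-to-cathode voltage is 7.1 − 8.4 = -1.3 V < 0.7 V, so it is off. The assumption is consistent.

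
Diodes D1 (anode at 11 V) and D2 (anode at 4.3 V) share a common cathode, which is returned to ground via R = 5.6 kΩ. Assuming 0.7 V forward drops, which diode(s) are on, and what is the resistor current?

Assume both conduct. Then node N would need to be at both 11−0.7 = 10.3 V and 4.3−0.7 = 3.6 V, which is impossible.
Assume only D1 conducts: V_N = 11 − 0.7 = 10.3 V, so I_R = 10.3/5.6 = 1.84 mA.
Check D2: its anode-to-cathode voltage is 4.3 − 10.3 = -6 V < 0.7 V, so it is off. The assumption is consistent.

Only D1 conducts; I_R ≈ 1.8 mA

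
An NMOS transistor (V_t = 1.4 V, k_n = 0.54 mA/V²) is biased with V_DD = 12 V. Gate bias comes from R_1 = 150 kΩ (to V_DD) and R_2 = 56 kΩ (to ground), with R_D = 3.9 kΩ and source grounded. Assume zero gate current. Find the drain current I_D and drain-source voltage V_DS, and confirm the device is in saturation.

I_D ≈ 0.94 mA, V_DS ≈ 8.3 V

V_G = V_DD·R_2/(R_1+R_2) = 12×56/206 = 3.26 V. With the source grounded, V_GS = V_G = 3.26 V.
Assume saturation: I_D = (k_n/2)(V_GS − V_t)² = (0.54/2)×(3.26 − 1.4)² = 0.27×1.86² = 0.936 mA.
V_DS = V_DD − I_D·R_D = 12 − 0.936×3.9 = 8.35 V.
Saturation requires V_DS ≥ V_GS − V_t = 1.86 V; 8.35 ≥ 1.86 ✓.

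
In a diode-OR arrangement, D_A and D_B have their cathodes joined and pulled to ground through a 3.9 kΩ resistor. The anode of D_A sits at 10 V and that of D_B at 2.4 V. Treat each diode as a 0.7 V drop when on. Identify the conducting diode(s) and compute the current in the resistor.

Only D_A conducts; I_R ≈ 2.4 mA

Assume both conduct. Then node N would need to be at both 10−0.7 = 9.3 V and 2.4−0.7 = 1.7 V, which is impossible.
Assume only D_A conducts: V_N = 10 − 0.7 = 9.3 V, so I_R = 9.3/3.9 = 2.38 mA.
Check D_B: its anode-to-cathode voltage is 2.4 − 9.3 = -6.9 V < 0.7 V, so it is off. The assumption is consistent.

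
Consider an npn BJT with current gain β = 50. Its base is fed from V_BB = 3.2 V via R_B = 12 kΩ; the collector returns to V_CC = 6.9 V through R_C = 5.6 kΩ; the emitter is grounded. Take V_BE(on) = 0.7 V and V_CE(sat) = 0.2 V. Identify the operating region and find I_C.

Assume active: I_B = (3.2 − 0.7)/12 = 0.208 mA, giving I_C = β·I_B = 10.4 mA.
But then V_CE = 6.9 − 10.4×5.6 = -51.4 V < V_CE(sat) = 0.2 V — impossible in the active region.
So the transistor is saturated. With V_CE = 0.2 V, I_C = (V_CC − 0.2)/R_C = 6.7/5.6 = 1.2 mA.
Check: β·I_B = 10.4 mA > I_C = 1.2 mA, confirming saturation.

saturation; I_C ≈ 1.2 mA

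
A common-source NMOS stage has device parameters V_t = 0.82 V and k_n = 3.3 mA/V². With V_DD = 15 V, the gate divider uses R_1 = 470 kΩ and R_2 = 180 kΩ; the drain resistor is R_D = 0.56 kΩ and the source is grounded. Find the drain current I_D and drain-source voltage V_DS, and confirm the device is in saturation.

I_D ≈ 18 mA, V_DS ≈ 4.7 V

V_G = V_DD·R_2/(R_1+R_2) = 15×180/650 = 4.15 V. With the source grounded, V_GS = V_G = 4.15 V.
Assume saturation: I_D = (k_n/2)(V_GS − V_t)² = (3.3/2)×(4.15 − 0.82)² = 1.65×3.33² = 18.3 mA.
V_DS = V_DD − I_D·R_D = 15 − 18.3×0.56 = 4.73 V.
Saturation requires V_DS ≥ V_GS − V_t = 3.33 V; 4.73 ≥ 3.33 ✓.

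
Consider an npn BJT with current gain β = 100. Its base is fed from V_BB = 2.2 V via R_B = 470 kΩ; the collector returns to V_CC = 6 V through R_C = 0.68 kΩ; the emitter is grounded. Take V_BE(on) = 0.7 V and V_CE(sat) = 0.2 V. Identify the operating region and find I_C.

Assume active. Base-emitter loop: I_B = (V_BB − V_BE)/R_B = (2.2 − 0.7)/470 = 0.00319 mA.
I_C = β·I_B = 100×0.00319 = 0.319 mA.
V_CE = V_CC − I_C·R_C = 6 − 0.319×0.68 = 5.78 V > V_CE(sat), so the active-region assumption holds.

active; I_C ≈ 0.32 mA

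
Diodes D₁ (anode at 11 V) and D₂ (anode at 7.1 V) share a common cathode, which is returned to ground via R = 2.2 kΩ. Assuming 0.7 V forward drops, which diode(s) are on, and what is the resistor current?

Assume both conduct. Then node N would need to be at both 11−0.7 = 10.3 V and 7.1−0.7 = 6.4 V, which is impossible.
Assume only D₁ conducts: V_N = 11 − 0.7 = 10.3 V, so I_R = 10.3/2.2 = 4.68 mA.
Check D₂: its anode-to-cathode voltage is 7.1 − 10.3 = -3.2 V < 0.7 V, so it is off. The assumption is consistent.

Only D₁ conducts; I_R ≈ 4.7 mA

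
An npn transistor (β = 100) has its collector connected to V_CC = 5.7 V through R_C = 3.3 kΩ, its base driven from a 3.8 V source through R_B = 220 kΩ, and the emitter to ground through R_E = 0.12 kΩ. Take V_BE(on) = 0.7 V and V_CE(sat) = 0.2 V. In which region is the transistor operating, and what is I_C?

active; I_C ≈ 1.3 mA

Assume active. Base-emitter loop: I_B = (V_BB − V_BE)/(R_B + (β+1)R_E) = (3.8 − 0.7)/(220 + 101×0.12) = 0.0134 mA.
I_C = β·I_B = 100×0.0134 = 1.34 mA.
V_CE = V_CC − I_C·R_C − I_E·R_E = 5.7 − 1.34×3.3 − 1.35×0.12 = 1.13 V > V_CE(sat), so the active-region assumption holds.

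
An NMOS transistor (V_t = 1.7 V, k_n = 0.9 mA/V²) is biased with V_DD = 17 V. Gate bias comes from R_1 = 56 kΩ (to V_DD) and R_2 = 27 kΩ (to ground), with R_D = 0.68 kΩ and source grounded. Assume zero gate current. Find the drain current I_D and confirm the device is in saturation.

V_G = V_DD·R_2/(R_1+R_2) = 17×27/83 = 5.53 V. With the source grounded, V_GS = V_G = 5.53 V.
Assume saturation: I_D = (k_n/2)(V_GS − V_t)² = (0.9/2)×(5.53 − 1.7)² = 0.45×3.83² = 6.6 mA.
V_DS = V_DD − I_D·R_D = 17 − 6.6×0.68 = 12.5 V.
Saturation requires V_DS ≥ V_GS − V_t = 3.83 V; 12.5 ≥ 3.83 ✓.

I_D ≈ 6.6 mA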